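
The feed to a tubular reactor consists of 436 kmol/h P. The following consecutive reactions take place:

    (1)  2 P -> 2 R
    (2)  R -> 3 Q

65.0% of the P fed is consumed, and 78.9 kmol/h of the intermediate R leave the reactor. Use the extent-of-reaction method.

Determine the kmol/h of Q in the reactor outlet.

Conversion of P: P consumed = 2ξ₁ = 0.65 × 436 → ξ₁ = 141.7 kmol/h.
R balance: n_R = 0 + 2ξ₁ − 1ξ₂ = 78.9 → ξ₂ = (2·141.7 − 78.9)/1 = 204.5 kmol/h.
Outlet amounts (n = n₀ + Σ ν·ξ):
  P: 436 − 2(141.7) = 152.6
  R: 0 + 2(141.7) − 1(204.5) = 78.9
  Q: 0 + 3(204.5) = 613.5

614 kmol/h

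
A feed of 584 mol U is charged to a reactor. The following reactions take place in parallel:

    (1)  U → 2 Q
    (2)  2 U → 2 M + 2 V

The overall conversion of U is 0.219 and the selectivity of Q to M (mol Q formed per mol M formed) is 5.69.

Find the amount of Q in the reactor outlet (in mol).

Conversion of U: U consumed = 0.219 × 584 = 127.9 mol = 1ξ₁ + 2ξ₂.
Selectivity: 2ξ₁ / (2ξ₂) = 5.69 → ξ₁ = 5.69 ξ₂.
Substitute: (1·5.69 + 2) ξ₂ = 127.9 → ξ₂ = 16.63 mol, ξ₁ = 94.63 mol.
Outlet amounts (n = n₀ + Σ ν·ξ):
  U: 584 − 1(94.63) − 2(16.63) = 456.1
  Q: 0 + 2(94.63) = 189.3
  M: 0 + 2(16.63) = 33.26
  V: 0 + 2(16.63) = 33.26

189 mol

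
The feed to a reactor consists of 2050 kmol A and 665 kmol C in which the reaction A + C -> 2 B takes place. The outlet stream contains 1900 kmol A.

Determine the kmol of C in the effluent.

For A: n = n₀ − 1ξ → 1900 = 2050 − 1ξ, giving ξ = 150 kmol.
Outlet amounts (n = n₀ + ν ξ):
  A: 2050 − 1(150) = 1900
  C: 665 − 1(150) = 515
  B: 0 + 2(150) = 300

515 kmol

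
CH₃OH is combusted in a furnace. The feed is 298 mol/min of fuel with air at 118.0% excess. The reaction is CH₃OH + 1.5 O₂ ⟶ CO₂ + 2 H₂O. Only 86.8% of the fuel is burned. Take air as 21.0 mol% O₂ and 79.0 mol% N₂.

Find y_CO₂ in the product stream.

0.051

Stoichiometric O₂ = 1.5 × 298 = 447 mol/min; O₂ fed = 447 × 2.180 = 974.5 mol/min.
N₂ fed = 974.5 × 79/21 = 3666 mol/min.
Fuel reacted = 0.868 × 298 → ξ = 258.7 mol/min.
Outlet (n = n₀ + ν ξ):
  CH₃OH: 298 − 1(258.7) = 39.34
  O₂: 974.5 − 1.5(258.7) = 586.5
  N₂: 3666 (inert)
  CO₂: 0 + 1(258.7) = 258.7
  H₂O: 0 + 2(258.7) = 517.3
Total out = 5068 mol/min; y_CO₂ = 258.7 / 5068 = 0.05104.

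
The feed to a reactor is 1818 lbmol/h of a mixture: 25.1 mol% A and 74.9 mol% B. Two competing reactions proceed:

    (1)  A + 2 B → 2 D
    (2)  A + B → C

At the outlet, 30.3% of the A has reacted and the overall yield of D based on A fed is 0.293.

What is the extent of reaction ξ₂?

Yield of D: 2ξ₁ / 456.3 = 0.293 → ξ₁ = 66.85 lbmol/h.
Conversion of A: 1ξ₁ + 1ξ₂ = 0.303 × 456.3 = 138.3 → ξ₂ = 71.41 lbmol/h.
Outlet amounts (n = n₀ + Σ ν·ξ):
  A: 456.3 − 1(66.85) − 1(71.41) = 318.1
  B: 1362 − 2(66.85) − 1(71.41) = 1157
  D: 0 + 2(66.85) = 133.7
  C: 0 + 1(71.41) = 71.41

ξ₂ = 71.4 lbmol/h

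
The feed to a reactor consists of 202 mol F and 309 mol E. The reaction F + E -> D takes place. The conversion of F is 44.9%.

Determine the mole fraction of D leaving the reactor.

0.216

F reacted = 0.449 × 202 = 90.7 mol; ν_F = −1, so ξ = 90.7/1 = 90.7 mol.
Outlet amounts (n = n₀ + ν ξ):
  F: 202 − 1(90.7) = 111.3
  E: 309 − 1(90.7) = 218.3
  D: 0 + 1(90.7) = 90.7
Total out = 420.3 mol; y_D = 90.7 / 420.3 = 0.2158.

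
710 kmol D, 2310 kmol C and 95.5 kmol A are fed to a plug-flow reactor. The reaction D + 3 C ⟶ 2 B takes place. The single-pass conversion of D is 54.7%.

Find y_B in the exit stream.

D reacted = 0.547 × 710 = 388.4 kmol; ν_D = −1, so ξ = 388.4/1 = 388.4 kmol.
Outlet amounts (n = n₀ + ν ξ):
  D: 710 − 1(388.4) = 321.6
  C: 2310 − 3(388.4) = 1145
  B: 0 + 2(388.4) = 776.7
  A: 95.5 (inert)
Total out = 2339 kmol; y_B = 776.7 / 2339 = 0.3321.

0.332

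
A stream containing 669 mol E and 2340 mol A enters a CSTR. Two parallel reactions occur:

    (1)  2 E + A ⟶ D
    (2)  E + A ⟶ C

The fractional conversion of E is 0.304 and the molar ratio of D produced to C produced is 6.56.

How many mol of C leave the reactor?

14.4 mol

Conversion of E: E consumed = 0.304 × 669 = 203.4 mol = 2ξ₁ + 1ξ₂.
Selectivity: 1ξ₁ / (1ξ₂) = 6.56 → ξ₁ = 6.56 ξ₂.
Substitute: (2·6.56 + 1) ξ₂ = 203.4 → ξ₂ = 14.4 mol, ξ₁ = 94.49 mol.
Outlet amounts (n = n₀ + Σ ν·ξ):
  E: 669 − 2(94.49) − 1(14.4) = 465.6
  A: 2340 − 1(94.49) − 1(14.4) = 2231
  D: 0 + 1(94.49) = 94.49
  C: 0 + 1(14.4) = 14.4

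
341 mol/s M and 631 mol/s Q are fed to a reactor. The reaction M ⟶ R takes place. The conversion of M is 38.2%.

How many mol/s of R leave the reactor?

130 mol/s

M reacted = 0.382 × 341 = 130.3 mol/s; ν_M = −1, so ξ = 130.3/1 = 130.3 mol/s.
Outlet amounts (n = n₀ + ν ξ):
  M: 341 − 1(130.3) = 210.7
  R: 0 + 1(130.3) = 130.3
  Q: 631 (inert)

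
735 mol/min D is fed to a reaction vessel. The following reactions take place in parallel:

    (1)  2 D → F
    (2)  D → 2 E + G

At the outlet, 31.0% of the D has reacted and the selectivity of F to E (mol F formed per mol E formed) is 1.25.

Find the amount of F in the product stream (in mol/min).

94.9 mol/min

Conversion of D: D consumed = 0.31 × 735 = 227.8 mol/min = 2ξ₁ + 1ξ₂.
Selectivity: 1ξ₁ / (2ξ₂) = 1.25 → ξ₁ = 2.5 ξ₂.
Substitute: (2·2.5 + 1) ξ₂ = 227.8 → ξ₂ = 37.98 mol/min, ξ₁ = 94.94 mol/min.
Outlet amounts (n = n₀ + Σ ν·ξ):
  D: 735 − 2(94.94) − 1(37.98) = 507.1
  F: 0 + 1(94.94) = 94.94
  E: 0 + 2(37.98) = 75.95
  G: 0 + 1(37.98) = 37.98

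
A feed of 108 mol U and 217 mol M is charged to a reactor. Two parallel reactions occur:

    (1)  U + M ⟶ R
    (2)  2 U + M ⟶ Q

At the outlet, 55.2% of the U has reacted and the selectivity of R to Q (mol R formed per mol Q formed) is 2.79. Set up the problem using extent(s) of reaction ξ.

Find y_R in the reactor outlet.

Conversion of U: U consumed = 0.552 × 108 = 59.62 mol = 1ξ₁ + 2ξ₂.
Selectivity: 1ξ₁ / (1ξ₂) = 2.79 → ξ₁ = 2.79 ξ₂.
Substitute: (1·2.79 + 2) ξ₂ = 59.62 → ξ₂ = 12.45 mol, ξ₁ = 34.72 mol.
Outlet amounts (n = n₀ + Σ ν·ξ):
  U: 108 − 1(34.72) − 2(12.45) = 48.38
  M: 217 − 1(34.72) − 1(12.45) = 169.8
  R: 0 + 1(34.72) = 34.72
  Q: 0 + 1(12.45) = 12.45
Total out = 265.4 mol; y_R = 34.72 / 265.4 = 0.1308.

0.131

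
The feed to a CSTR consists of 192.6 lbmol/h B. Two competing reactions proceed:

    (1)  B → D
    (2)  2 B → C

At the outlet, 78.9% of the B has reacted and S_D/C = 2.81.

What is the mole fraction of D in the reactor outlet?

Conversion of B: B consumed = 0.789 × 192.6 = 152 lbmol/h = 1ξ₁ + 2ξ₂.
Selectivity: 1ξ₁ / (1ξ₂) = 2.81 → ξ₁ = 2.81 ξ₂.
Substitute: (1·2.81 + 2) ξ₂ = 152 → ξ₂ = 31.59 lbmol/h, ξ₁ = 88.78 lbmol/h.
Outlet amounts (n = n₀ + Σ ν·ξ):
  B: 192.6 − 1(88.78) − 2(31.59) = 40.64
  D: 0 + 1(88.78) = 88.78
  C: 0 + 1(31.59) = 31.59
Total out = 161 lbmol/h; y_D = 88.78 / 161 = 0.5514.

0.551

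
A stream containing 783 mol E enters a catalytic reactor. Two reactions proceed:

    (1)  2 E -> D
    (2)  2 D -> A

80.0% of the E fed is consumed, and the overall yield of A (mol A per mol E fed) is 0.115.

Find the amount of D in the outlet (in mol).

Conversion of E: E consumed = 2ξ₁ = 0.8 × 783 → ξ₁ = 313.2 mol.
Yield of A: 1ξ₂ / 783 = 0.115 → ξ₂ = 90.05 mol.
Outlet amounts (n = n₀ + Σ ν·ξ):
  E: 783 − 2(313.2) = 156.6
  D: 0 + 1(313.2) − 2(90.05) = 133.1
  A: 0 + 1(90.05) = 90.05

133 mol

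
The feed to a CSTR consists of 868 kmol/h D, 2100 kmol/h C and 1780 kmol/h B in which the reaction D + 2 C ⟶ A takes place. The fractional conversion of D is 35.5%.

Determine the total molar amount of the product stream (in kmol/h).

D reacted = 0.355 × 868 = 308.1 kmol/h; ν_D = −1, so ξ = 308.1/1 = 308.1 kmol/h.
Outlet amounts (n = n₀ + ν ξ):
  D: 868 − 1(308.1) = 559.9
  C: 2100 − 2(308.1) = 1484
  A: 0 + 1(308.1) = 308.1
  B: 1780 (inert)
Total out = 559.9 + 1484 + 308.1 + 1780 = 4132 kmol/h.

4130 kmol/h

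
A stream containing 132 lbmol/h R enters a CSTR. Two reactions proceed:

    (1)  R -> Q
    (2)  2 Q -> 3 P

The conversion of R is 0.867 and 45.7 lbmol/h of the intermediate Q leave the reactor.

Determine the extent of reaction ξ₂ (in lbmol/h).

ξ₂ = 34.4 lbmol/h

Conversion of R: R consumed = 1ξ₁ = 0.867 × 132 → ξ₁ = 114.4 lbmol/h.
Q balance: n_Q = 0 + 1ξ₁ − 2ξ₂ = 45.7 → ξ₂ = (1·114.4 − 45.7)/2 = 34.37 lbmol/h.
Outlet amounts (n = n₀ + Σ ν·ξ):
  R: 132 − 1(114.4) = 17.56
  Q: 0 + 1(114.4) − 2(34.37) = 45.7
  P: 0 + 3(34.37) = 103.1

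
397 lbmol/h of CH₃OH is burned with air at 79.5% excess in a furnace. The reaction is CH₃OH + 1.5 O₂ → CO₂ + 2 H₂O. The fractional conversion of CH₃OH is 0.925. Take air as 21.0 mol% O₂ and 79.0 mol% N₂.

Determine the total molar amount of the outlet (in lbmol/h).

5670 lbmol/h

Stoichiometric O₂ = 1.5 × 397 = 595.5 lbmol/h; O₂ fed = 595.5 × 1.795 = 1069 lbmol/h.
N₂ fed = 1069 × 79/21 = 4021 lbmol/h.
Fuel reacted = 0.925 × 397 → ξ = 367.2 lbmol/h.
Outlet (n = n₀ + ν ξ):
  CH₃OH: 397 − 1(367.2) = 29.77
  O₂: 1069 − 1.5(367.2) = 518.1
  N₂: 4021 (inert)
  CO₂: 0 + 1(367.2) = 367.2
  H₂O: 0 + 2(367.2) = 734.5
Total out = 29.77 + 518.1 + 4021 + 367.2 + 734.5 = 5671 lbmol/h.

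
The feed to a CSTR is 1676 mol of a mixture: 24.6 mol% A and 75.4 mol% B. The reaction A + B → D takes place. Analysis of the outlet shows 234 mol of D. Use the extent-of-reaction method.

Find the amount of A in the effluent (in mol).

For D: n = n₀ + 1ξ → 234 = 0 + 1ξ, giving ξ = 234 mol.
Outlet amounts (n = n₀ + ν ξ):
  A: 412.3 − 1(234) = 178.3
  B: 1264 − 1(234) = 1030
  D: 0 + 1(234) = 234

178 mol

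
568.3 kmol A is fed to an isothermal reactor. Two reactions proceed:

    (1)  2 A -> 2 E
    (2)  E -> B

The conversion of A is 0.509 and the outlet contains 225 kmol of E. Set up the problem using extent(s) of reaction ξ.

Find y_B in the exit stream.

Conversion of A: A consumed = 2ξ₁ = 0.509 × 568.3 → ξ₁ = 144.6 kmol.
E balance: n_E = 0 + 2ξ₁ − 1ξ₂ = 225 → ξ₂ = (2·144.6 − 225)/1 = 64.26 kmol.
Outlet amounts (n = n₀ + Σ ν·ξ):
  A: 568.3 − 2(144.6) = 279
  E: 0 + 2(144.6) − 1(64.26) = 225
  B: 0 + 1(64.26) = 64.26
Total out = 568.3 kmol; y_B = 64.26 / 568.3 = 0.1131.

0.113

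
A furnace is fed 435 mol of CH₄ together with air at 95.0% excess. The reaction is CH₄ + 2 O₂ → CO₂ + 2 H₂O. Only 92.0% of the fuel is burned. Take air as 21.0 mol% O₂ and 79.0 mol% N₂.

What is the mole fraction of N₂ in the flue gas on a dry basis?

0.827

Stoichiometric O₂ = 2 × 435 = 870 mol; O₂ fed = 870 × 1.950 = 1696 mol.
N₂ fed = 1696 × 79/21 = 6382 mol.
Fuel reacted = 0.92 × 435 → ξ = 400.2 mol.
Outlet (n = n₀ + ν ξ):
  CH₄: 435 − 1(400.2) = 34.8
  O₂: 1696 − 2(400.2) = 896.1
  N₂: 6382 (inert)
  CO₂: 0 + 1(400.2) = 400.2
  H₂O: 0 + 2(400.2) = 800.4
Dry total = 7713 mol; y_N₂ (dry) = 6382 / 7713 = 0.8274.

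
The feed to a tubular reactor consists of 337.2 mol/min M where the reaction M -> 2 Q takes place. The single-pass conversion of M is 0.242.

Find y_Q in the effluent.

M reacted = 0.242 × 337.2 = 81.6 mol/min; ν_M = −1, so ξ = 81.6/1 = 81.6 mol/min.
Outlet amounts (n = n₀ + ν ξ):
  M: 337.2 − 1(81.6) = 255.6
  Q: 0 + 2(81.6) = 163.2
Total out = 418.8 mol/min; y_Q = 163.2 / 418.8 = 0.3897.

0.39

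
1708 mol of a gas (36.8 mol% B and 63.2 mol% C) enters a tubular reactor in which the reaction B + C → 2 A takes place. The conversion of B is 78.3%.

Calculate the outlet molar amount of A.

B reacted = 0.783 × 628.5 = 492.1 mol; ν_B = −1, so ξ = 492.1/1 = 492.1 mol.
Outlet amounts (n = n₀ + ν ξ):
  B: 628.5 − 1(492.1) = 136.4
  C: 1079 − 1(492.1) = 587.3
  A: 0 + 2(492.1) = 984.3

984 mol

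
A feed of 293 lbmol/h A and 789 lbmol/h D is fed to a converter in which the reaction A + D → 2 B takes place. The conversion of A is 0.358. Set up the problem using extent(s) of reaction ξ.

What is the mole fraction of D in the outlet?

A reacted = 0.358 × 293 = 104.9 lbmol/h; ν_A = −1, so ξ = 104.9/1 = 104.9 lbmol/h.
Outlet amounts (n = n₀ + ν ξ):
  A: 293 − 1(104.9) = 188.1
  D: 789 − 1(104.9) = 684.1
  B: 0 + 2(104.9) = 209.8
Total out = 1082 lbmol/h; y_D = 684.1 / 1082 = 0.6323.

0.632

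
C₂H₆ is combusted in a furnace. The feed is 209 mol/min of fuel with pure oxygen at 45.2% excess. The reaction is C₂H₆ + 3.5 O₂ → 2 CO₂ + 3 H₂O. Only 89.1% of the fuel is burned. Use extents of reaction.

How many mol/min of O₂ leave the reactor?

410 mol/min

Stoichiometric O₂ = 3.5 × 209 = 731.5 mol/min; O₂ fed = 731.5 × 1.452 = 1062 mol/min.
Fuel reacted = 0.891 × 209 → ξ = 186.2 mol/min.
Outlet (n = n₀ + ν ξ):
  C₂H₆: 209 − 1(186.2) = 22.78
  O₂: 1062 − 3.5(186.2) = 410.4
  CO₂: 0 + 2(186.2) = 372.4
  H₂O: 0 + 3(186.2) = 558.7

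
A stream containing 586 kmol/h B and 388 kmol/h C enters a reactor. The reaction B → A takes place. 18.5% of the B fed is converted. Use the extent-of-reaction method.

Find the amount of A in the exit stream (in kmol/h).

B reacted = 0.185 × 586 = 108.4 kmol/h; ν_B = −1, so ξ = 108.4/1 = 108.4 kmol/h.
Outlet amounts (n = n₀ + ν ξ):
  B: 586 − 1(108.4) = 477.6
  A: 0 + 1(108.4) = 108.4
  C: 388 (inert)

108 kmol/h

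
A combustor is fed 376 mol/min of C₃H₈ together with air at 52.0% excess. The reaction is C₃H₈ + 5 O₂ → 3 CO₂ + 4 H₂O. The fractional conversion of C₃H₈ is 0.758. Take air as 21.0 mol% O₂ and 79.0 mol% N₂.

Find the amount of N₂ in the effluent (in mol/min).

10800 mol/min

Stoichiometric O₂ = 5 × 376 = 1880 mol/min; O₂ fed = 1880 × 1.520 = 2858 mol/min.
N₂ fed = 2858 × 79/21 = 10750 mol/min.
Fuel reacted = 0.758 × 376 → ξ = 285 mol/min.
Outlet (n = n₀ + ν ξ):
  C₃H₈: 376 − 1(285) = 90.99
  O₂: 2858 − 5(285) = 1433
  N₂: 10750 (inert)
  CO₂: 0 + 3(285) = 855
  H₂O: 0 + 4(285) = 1140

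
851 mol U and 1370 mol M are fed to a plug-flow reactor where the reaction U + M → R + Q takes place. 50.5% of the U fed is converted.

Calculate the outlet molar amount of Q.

U reacted = 0.505 × 851 = 429.8 mol; ν_U = −1, so ξ = 429.8/1 = 429.8 mol.
Outlet amounts (n = n₀ + ν ξ):
  U: 851 − 1(429.8) = 421.2
  M: 1370 − 1(429.8) = 940.2
  R: 0 + 1(429.8) = 429.8
  Q: 0 + 1(429.8) = 429.8

430 mol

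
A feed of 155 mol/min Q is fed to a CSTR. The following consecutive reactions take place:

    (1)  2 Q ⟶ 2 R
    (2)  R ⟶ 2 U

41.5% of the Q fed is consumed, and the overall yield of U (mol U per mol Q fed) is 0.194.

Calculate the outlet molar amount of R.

49.3 mol/min

Conversion of Q: Q consumed = 2ξ₁ = 0.415 × 155 → ξ₁ = 32.16 mol/min.
Yield of U: 2ξ₂ / 155 = 0.194 → ξ₂ = 15.04 mol/min.
Outlet amounts (n = n₀ + Σ ν·ξ):
  Q: 155 − 2(32.16) = 90.67
  R: 0 + 2(32.16) − 1(15.04) = 49.29
  U: 0 + 2(15.04) = 30.07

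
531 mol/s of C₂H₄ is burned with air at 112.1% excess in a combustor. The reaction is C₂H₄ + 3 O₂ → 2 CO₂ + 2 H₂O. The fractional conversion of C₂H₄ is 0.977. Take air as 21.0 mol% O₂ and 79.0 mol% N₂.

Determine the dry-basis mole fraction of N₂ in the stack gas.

0.816

Stoichiometric O₂ = 3 × 531 = 1593 mol/s; O₂ fed = 1593 × 2.121 = 3379 mol/s.
N₂ fed = 3379 × 79/21 = 12710 mol/s.
Fuel reacted = 0.977 × 531 → ξ = 518.8 mol/s.
Outlet (n = n₀ + ν ξ):
  C₂H₄: 531 − 1(518.8) = 12.21
  O₂: 3379 − 3(518.8) = 1822
  N₂: 12710 (inert)
  CO₂: 0 + 2(518.8) = 1038
  H₂O: 0 + 2(518.8) = 1038
Dry total = 15580 mol/s; y_N₂ (dry) = 12710 / 15580 = 0.8157.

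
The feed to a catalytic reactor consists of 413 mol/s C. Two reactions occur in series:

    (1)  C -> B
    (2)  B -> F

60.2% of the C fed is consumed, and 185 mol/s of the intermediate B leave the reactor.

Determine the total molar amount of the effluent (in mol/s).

413 mol/s

Conversion of C: C consumed = 1ξ₁ = 0.602 × 413 → ξ₁ = 248.6 mol/s.
B balance: n_B = 0 + 1ξ₁ − 1ξ₂ = 185 → ξ₂ = (1·248.6 − 185)/1 = 63.63 mol/s.
Outlet amounts (n = n₀ + Σ ν·ξ):
  C: 413 − 1(248.6) = 164.4
  B: 0 + 1(248.6) − 1(63.63) = 185
  F: 0 + 1(63.63) = 63.63
Total out = 164.4 + 185 + 63.63 = 413 mol/s.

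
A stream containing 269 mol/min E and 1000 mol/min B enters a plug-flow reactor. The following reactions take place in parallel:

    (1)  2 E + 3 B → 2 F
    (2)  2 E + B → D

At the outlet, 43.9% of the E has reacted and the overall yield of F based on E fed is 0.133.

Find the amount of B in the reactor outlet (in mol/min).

905 mol/min

Yield of F: 2ξ₁ / 269 = 0.133 → ξ₁ = 17.89 mol/min.
Conversion of E: 2ξ₁ + 2ξ₂ = 0.439 × 269 = 118.1 → ξ₂ = 41.16 mol/min.
Outlet amounts (n = n₀ + Σ ν·ξ):
  E: 269 − 2(17.89) − 2(41.16) = 150.9
  B: 1000 − 3(17.89) − 1(41.16) = 905.2
  F: 0 + 2(17.89) = 35.78
  D: 0 + 1(41.16) = 41.16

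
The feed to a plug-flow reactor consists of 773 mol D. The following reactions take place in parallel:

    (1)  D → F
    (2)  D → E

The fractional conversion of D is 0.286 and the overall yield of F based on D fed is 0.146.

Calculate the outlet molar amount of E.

Yield of F: 1ξ₁ / 773 = 0.146 → ξ₁ = 112.9 mol.
Conversion of D: 1ξ₁ + 1ξ₂ = 0.286 × 773 = 221.1 → ξ₂ = 108.2 mol.
Outlet amounts (n = n₀ + Σ ν·ξ):
  D: 773 − 1(112.9) − 1(108.2) = 551.9
  F: 0 + 1(112.9) = 112.9
  E: 0 + 1(108.2) = 108.2

108 mol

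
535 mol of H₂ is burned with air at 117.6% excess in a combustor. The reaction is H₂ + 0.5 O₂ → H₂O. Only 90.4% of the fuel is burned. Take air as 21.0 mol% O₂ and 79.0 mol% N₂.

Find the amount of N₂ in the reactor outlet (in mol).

2190 mol

Stoichiometric O₂ = 0.5 × 535 = 267.5 mol; O₂ fed = 267.5 × 2.176 = 582.1 mol.
N₂ fed = 582.1 × 79/21 = 2190 mol.
Fuel reacted = 0.904 × 535 → ξ = 483.6 mol.
Outlet (n = n₀ + ν ξ):
  H₂: 535 − 1(483.6) = 51.36
  O₂: 582.1 − 0.5(483.6) = 340.3
  N₂: 2190 (inert)
  H₂O: 0 + 1(483.6) = 483.6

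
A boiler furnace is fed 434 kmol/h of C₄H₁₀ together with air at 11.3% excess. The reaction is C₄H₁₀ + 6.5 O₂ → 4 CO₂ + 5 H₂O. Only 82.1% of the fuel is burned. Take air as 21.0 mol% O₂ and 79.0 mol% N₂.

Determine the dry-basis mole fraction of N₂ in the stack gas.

0.835

Stoichiometric O₂ = 6.5 × 434 = 2821 kmol/h; O₂ fed = 2821 × 1.113 = 3140 kmol/h.
N₂ fed = 3140 × 79/21 = 11810 kmol/h.
Fuel reacted = 0.821 × 434 → ξ = 356.3 kmol/h.
Outlet (n = n₀ + ν ξ):
  C₄H₁₀: 434 − 1(356.3) = 77.69
  O₂: 3140 − 6.5(356.3) = 823.7
  N₂: 11810 (inert)
  CO₂: 0 + 4(356.3) = 1425
  H₂O: 0 + 5(356.3) = 1782
Dry total = 14140 kmol/h; y_N₂ (dry) = 11810 / 14140 = 0.8354.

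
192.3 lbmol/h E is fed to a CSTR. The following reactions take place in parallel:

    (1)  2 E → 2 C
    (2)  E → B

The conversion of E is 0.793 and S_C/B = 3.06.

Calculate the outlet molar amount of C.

115 lbmol/h

Conversion of E: E consumed = 0.793 × 192.3 = 152.5 lbmol/h = 2ξ₁ + 1ξ₂.
Selectivity: 2ξ₁ / (1ξ₂) = 3.06 → ξ₁ = 1.53 ξ₂.
Substitute: (2·1.53 + 1) ξ₂ = 152.5 → ξ₂ = 37.56 lbmol/h, ξ₁ = 57.47 lbmol/h.
Outlet amounts (n = n₀ + Σ ν·ξ):
  E: 192.3 − 2(57.47) − 1(37.56) = 39.81
  C: 0 + 2(57.47) = 114.9
  B: 0 + 1(37.56) = 37.56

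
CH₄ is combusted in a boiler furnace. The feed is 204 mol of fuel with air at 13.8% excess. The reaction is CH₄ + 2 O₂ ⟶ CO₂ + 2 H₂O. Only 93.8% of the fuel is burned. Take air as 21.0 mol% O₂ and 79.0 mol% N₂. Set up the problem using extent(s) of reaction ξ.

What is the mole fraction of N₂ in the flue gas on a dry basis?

Stoichiometric O₂ = 2 × 204 = 408 mol; O₂ fed = 408 × 1.138 = 464.3 mol.
N₂ fed = 464.3 × 79/21 = 1747 mol.
Fuel reacted = 0.938 × 204 → ξ = 191.4 mol.
Outlet (n = n₀ + ν ξ):
  CH₄: 204 − 1(191.4) = 12.65
  O₂: 464.3 − 2(191.4) = 81.6
  N₂: 1747 (inert)
  CO₂: 0 + 1(191.4) = 191.4
  H₂O: 0 + 2(191.4) = 382.7
Dry total = 2032 mol; y_N₂ (dry) = 1747 / 2032 = 0.8595.

0.859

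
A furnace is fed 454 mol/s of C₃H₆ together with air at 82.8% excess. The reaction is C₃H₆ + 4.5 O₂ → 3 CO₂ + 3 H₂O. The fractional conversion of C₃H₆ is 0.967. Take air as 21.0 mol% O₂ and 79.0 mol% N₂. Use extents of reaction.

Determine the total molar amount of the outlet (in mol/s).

Stoichiometric O₂ = 4.5 × 454 = 2043 mol/s; O₂ fed = 2043 × 1.828 = 3735 mol/s.
N₂ fed = 3735 × 79/21 = 14050 mol/s.
Fuel reacted = 0.967 × 454 → ξ = 439 mol/s.
Outlet (n = n₀ + ν ξ):
  C₃H₆: 454 − 1(439) = 14.98
  O₂: 3735 − 4.5(439) = 1759
  N₂: 14050 (inert)
  CO₂: 0 + 3(439) = 1317
  H₂O: 0 + 3(439) = 1317
Total out = 14.98 + 1759 + 14050 + 1317 + 1317 = 18460 mol/s.

18500 mol/s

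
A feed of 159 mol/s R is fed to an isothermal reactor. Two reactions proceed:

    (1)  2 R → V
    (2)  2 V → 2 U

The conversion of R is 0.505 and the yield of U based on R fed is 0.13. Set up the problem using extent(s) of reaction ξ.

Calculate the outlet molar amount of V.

Conversion of R: R consumed = 2ξ₁ = 0.505 × 159 → ξ₁ = 40.15 mol/s.
Yield of U: 2ξ₂ / 159 = 0.13 → ξ₂ = 10.34 mol/s.
Outlet amounts (n = n₀ + Σ ν·ξ):
  R: 159 − 2(40.15) = 78.7
  V: 0 + 1(40.15) − 2(10.34) = 19.48
  U: 0 + 2(10.34) = 20.67

19.5 mol/s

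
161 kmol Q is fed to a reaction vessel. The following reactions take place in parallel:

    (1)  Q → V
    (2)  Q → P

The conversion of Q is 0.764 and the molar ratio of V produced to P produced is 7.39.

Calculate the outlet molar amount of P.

14.7 kmol

Conversion of Q: Q consumed = 0.764 × 161 = 123 kmol = 1ξ₁ + 1ξ₂.
Selectivity: 1ξ₁ / (1ξ₂) = 7.39 → ξ₁ = 7.39 ξ₂.
Substitute: (1·7.39 + 1) ξ₂ = 123 → ξ₂ = 14.66 kmol, ξ₁ = 108.3 kmol.
Outlet amounts (n = n₀ + Σ ν·ξ):
  Q: 161 − 1(108.3) − 1(14.66) = 38
  V: 0 + 1(108.3) = 108.3
  P: 0 + 1(14.66) = 14.66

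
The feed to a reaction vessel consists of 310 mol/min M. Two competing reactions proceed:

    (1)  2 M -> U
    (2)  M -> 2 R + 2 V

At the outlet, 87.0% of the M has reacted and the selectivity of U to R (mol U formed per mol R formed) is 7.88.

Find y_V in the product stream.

Conversion of M: M consumed = 0.87 × 310 = 269.7 mol/min = 2ξ₁ + 1ξ₂.
Selectivity: 1ξ₁ / (2ξ₂) = 7.88 → ξ₁ = 15.76 ξ₂.
Substitute: (2·15.76 + 1) ξ₂ = 269.7 → ξ₂ = 8.293 mol/min, ξ₁ = 130.7 mol/min.
Outlet amounts (n = n₀ + Σ ν·ξ):
  M: 310 − 2(130.7) − 1(8.293) = 40.3
  U: 0 + 1(130.7) = 130.7
  R: 0 + 2(8.293) = 16.59
  V: 0 + 2(8.293) = 16.59
Total out = 204.2 mol/min; y_V = 16.59 / 204.2 = 0.08124.

0.0812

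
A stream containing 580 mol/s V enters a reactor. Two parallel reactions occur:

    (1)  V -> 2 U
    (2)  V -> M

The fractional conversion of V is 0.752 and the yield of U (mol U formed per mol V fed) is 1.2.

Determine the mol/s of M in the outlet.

Yield of U: 2ξ₁ / 580 = 1.2 → ξ₁ = 348 mol/s.
Conversion of V: 1ξ₁ + 1ξ₂ = 0.752 × 580 = 436.2 → ξ₂ = 88.16 mol/s.
Outlet amounts (n = n₀ + Σ ν·ξ):
  V: 580 − 1(348) − 1(88.16) = 143.8
  U: 0 + 2(348) = 696
  M: 0 + 1(88.16) = 88.16

88.2 mol/s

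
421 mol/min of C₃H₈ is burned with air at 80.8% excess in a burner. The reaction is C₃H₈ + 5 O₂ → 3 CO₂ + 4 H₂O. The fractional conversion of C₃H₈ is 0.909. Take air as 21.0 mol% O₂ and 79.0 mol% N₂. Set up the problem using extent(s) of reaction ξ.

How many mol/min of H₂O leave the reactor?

Stoichiometric O₂ = 5 × 421 = 2105 mol/min; O₂ fed = 2105 × 1.808 = 3806 mol/min.
N₂ fed = 3806 × 79/21 = 14320 mol/min.
Fuel reacted = 0.909 × 421 → ξ = 382.7 mol/min.
Outlet (n = n₀ + ν ξ):
  C₃H₈: 421 − 1(382.7) = 38.31
  O₂: 3806 − 5(382.7) = 1892
  N₂: 14320 (inert)
  CO₂: 0 + 3(382.7) = 1148
  H₂O: 0 + 4(382.7) = 1531

1530 mol/min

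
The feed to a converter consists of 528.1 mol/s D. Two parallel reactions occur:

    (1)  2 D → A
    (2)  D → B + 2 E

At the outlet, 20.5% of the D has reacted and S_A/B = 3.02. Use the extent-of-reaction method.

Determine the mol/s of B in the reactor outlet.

15.4 mol/s

Conversion of D: D consumed = 0.205 × 528.1 = 108.3 mol/s = 2ξ₁ + 1ξ₂.
Selectivity: 1ξ₁ / (1ξ₂) = 3.02 → ξ₁ = 3.02 ξ₂.
Substitute: (2·3.02 + 1) ξ₂ = 108.3 → ξ₂ = 15.38 mol/s, ξ₁ = 46.44 mol/s.
Outlet amounts (n = n₀ + Σ ν·ξ):
  D: 528.1 − 2(46.44) − 1(15.38) = 419.8
  A: 0 + 1(46.44) = 46.44
  B: 0 + 1(15.38) = 15.38
  E: 0 + 2(15.38) = 30.76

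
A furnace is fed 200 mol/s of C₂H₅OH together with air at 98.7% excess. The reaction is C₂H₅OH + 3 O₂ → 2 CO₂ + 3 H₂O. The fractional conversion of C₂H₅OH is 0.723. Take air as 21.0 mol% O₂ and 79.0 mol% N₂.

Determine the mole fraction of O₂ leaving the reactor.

Stoichiometric O₂ = 3 × 200 = 600 mol/s; O₂ fed = 600 × 1.987 = 1192 mol/s.
N₂ fed = 1192 × 79/21 = 4485 mol/s.
Fuel reacted = 0.723 × 200 → ξ = 144.6 mol/s.
Outlet (n = n₀ + ν ξ):
  C₂H₅OH: 200 − 1(144.6) = 55.4
  O₂: 1192 − 3(144.6) = 758.4
  N₂: 4485 (inert)
  CO₂: 0 + 2(144.6) = 289.2
  H₂O: 0 + 3(144.6) = 433.8
Total out = 6022 mol/s; y_O₂ = 758.4 / 6022 = 0.1259.

0.126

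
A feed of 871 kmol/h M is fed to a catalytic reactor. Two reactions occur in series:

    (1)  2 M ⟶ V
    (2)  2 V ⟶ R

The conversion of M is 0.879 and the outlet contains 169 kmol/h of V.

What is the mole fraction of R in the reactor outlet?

Conversion of M: M consumed = 2ξ₁ = 0.879 × 871 → ξ₁ = 382.8 kmol/h.
V balance: n_V = 0 + 1ξ₁ − 2ξ₂ = 169 → ξ₂ = (1·382.8 − 169)/2 = 106.9 kmol/h.
Outlet amounts (n = n₀ + Σ ν·ξ):
  M: 871 − 2(382.8) = 105.4
  V: 0 + 1(382.8) − 2(106.9) = 169
  R: 0 + 1(106.9) = 106.9
Total out = 381.3 kmol/h; y_R = 106.9 / 381.3 = 0.2804.

0.28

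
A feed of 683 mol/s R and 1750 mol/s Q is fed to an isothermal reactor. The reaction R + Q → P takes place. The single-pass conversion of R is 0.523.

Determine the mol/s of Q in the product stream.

R reacted = 0.523 × 683 = 357.2 mol/s; ν_R = −1, so ξ = 357.2/1 = 357.2 mol/s.
Outlet amounts (n = n₀ + ν ξ):
  R: 683 − 1(357.2) = 325.8
  Q: 1750 − 1(357.2) = 1393
  P: 0 + 1(357.2) = 357.2

1390 mol/s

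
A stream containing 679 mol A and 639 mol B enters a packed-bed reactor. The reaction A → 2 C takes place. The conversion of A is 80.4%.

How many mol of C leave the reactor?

1090 mol

A reacted = 0.804 × 679 = 545.9 mol; ν_A = −1, so ξ = 545.9/1 = 545.9 mol.
Outlet amounts (n = n₀ + ν ξ):
  A: 679 − 1(545.9) = 133.1
  C: 0 + 2(545.9) = 1092
  B: 639 (inert)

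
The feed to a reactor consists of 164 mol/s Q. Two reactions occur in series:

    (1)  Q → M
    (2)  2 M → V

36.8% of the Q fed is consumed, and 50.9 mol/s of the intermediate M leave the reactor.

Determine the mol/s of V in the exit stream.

4.73 mol/s

Conversion of Q: Q consumed = 1ξ₁ = 0.368 × 164 → ξ₁ = 60.35 mol/s.
M balance: n_M = 0 + 1ξ₁ − 2ξ₂ = 50.9 → ξ₂ = (1·60.35 − 50.9)/2 = 4.726 mol/s.
Outlet amounts (n = n₀ + Σ ν·ξ):
  Q: 164 − 1(60.35) = 103.6
  M: 0 + 1(60.35) − 2(4.726) = 50.9
  V: 0 + 1(4.726) = 4.726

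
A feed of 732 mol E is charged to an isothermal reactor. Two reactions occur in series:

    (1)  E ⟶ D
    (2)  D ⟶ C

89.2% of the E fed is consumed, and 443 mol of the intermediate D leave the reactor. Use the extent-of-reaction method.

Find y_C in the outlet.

0.287

Conversion of E: E consumed = 1ξ₁ = 0.892 × 732 → ξ₁ = 652.9 mol.
D balance: n_D = 0 + 1ξ₁ − 1ξ₂ = 443 → ξ₂ = (1·652.9 − 443)/1 = 209.9 mol.
Outlet amounts (n = n₀ + Σ ν·ξ):
  E: 732 − 1(652.9) = 79.06
  D: 0 + 1(652.9) − 1(209.9) = 443
  C: 0 + 1(209.9) = 209.9
Total out = 732 mol; y_C = 209.9 / 732 = 0.2868.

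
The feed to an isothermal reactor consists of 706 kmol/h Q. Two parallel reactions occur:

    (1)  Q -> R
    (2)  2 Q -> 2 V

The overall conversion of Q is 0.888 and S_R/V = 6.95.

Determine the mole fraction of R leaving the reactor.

Conversion of Q: Q consumed = 0.888 × 706 = 626.9 kmol/h = 1ξ₁ + 2ξ₂.
Selectivity: 1ξ₁ / (2ξ₂) = 6.95 → ξ₁ = 13.9 ξ₂.
Substitute: (1·13.9 + 2) ξ₂ = 626.9 → ξ₂ = 39.43 kmol/h, ξ₁ = 548.1 kmol/h.
Outlet amounts (n = n₀ + Σ ν·ξ):
  Q: 706 − 1(548.1) − 2(39.43) = 79.07
  R: 0 + 1(548.1) = 548.1
  V: 0 + 2(39.43) = 78.86
Total out = 706 kmol/h; y_R = 548.1 / 706 = 0.7763.

0.776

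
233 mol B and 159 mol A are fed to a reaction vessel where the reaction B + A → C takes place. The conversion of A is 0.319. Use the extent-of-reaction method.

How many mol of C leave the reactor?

50.7 mol

A reacted = 0.319 × 159 = 50.72 mol; ν_A = −1, so ξ = 50.72/1 = 50.72 mol.
Outlet amounts (n = n₀ + ν ξ):
  B: 233 − 1(50.72) = 182.3
  A: 159 − 1(50.72) = 108.3
  C: 0 + 1(50.72) = 50.72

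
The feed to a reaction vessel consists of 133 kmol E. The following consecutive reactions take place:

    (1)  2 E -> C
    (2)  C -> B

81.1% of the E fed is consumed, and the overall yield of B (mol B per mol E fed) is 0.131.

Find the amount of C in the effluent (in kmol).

Conversion of E: E consumed = 2ξ₁ = 0.811 × 133 → ξ₁ = 53.93 kmol.
Yield of B: 1ξ₂ / 133 = 0.131 → ξ₂ = 17.42 kmol.
Outlet amounts (n = n₀ + Σ ν·ξ):
  E: 133 − 2(53.93) = 25.14
  C: 0 + 1(53.93) − 1(17.42) = 36.51
  B: 0 + 1(17.42) = 17.42

36.5 kmol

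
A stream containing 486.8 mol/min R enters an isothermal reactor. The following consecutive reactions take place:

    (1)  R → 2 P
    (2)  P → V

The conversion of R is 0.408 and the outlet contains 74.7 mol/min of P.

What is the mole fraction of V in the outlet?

Conversion of R: R consumed = 1ξ₁ = 0.408 × 486.8 → ξ₁ = 198.6 mol/min.
P balance: n_P = 0 + 2ξ₁ − 1ξ₂ = 74.7 → ξ₂ = (2·198.6 − 74.7)/1 = 322.5 mol/min.
Outlet amounts (n = n₀ + Σ ν·ξ):
  R: 486.8 − 1(198.6) = 288.2
  P: 0 + 2(198.6) − 1(322.5) = 74.7
  V: 0 + 1(322.5) = 322.5
Total out = 685.4 mol/min; y_V = 322.5 / 685.4 = 0.4706.

0.471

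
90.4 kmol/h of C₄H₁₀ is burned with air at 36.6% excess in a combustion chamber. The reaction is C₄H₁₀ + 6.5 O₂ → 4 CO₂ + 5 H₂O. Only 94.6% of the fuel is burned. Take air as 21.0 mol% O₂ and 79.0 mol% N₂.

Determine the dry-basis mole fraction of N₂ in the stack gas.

0.836

Stoichiometric O₂ = 6.5 × 90.4 = 587.6 kmol/h; O₂ fed = 587.6 × 1.366 = 802.7 kmol/h.
N₂ fed = 802.7 × 79/21 = 3020 kmol/h.
Fuel reacted = 0.946 × 90.4 → ξ = 85.52 kmol/h.
Outlet (n = n₀ + ν ξ):
  C₄H₁₀: 90.4 − 1(85.52) = 4.882
  O₂: 802.7 − 6.5(85.52) = 246.8
  N₂: 3020 (inert)
  CO₂: 0 + 4(85.52) = 342.1
  H₂O: 0 + 5(85.52) = 427.6
Dry total = 3613 kmol/h; y_N₂ (dry) = 3020 / 3613 = 0.8357.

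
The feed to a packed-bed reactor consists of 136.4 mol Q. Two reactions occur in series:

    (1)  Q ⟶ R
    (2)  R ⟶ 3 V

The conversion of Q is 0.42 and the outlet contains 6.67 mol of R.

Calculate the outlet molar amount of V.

152 mol

Conversion of Q: Q consumed = 1ξ₁ = 0.42 × 136.4 → ξ₁ = 57.29 mol.
R balance: n_R = 0 + 1ξ₁ − 1ξ₂ = 6.67 → ξ₂ = (1·57.29 − 6.67)/1 = 50.62 mol.
Outlet amounts (n = n₀ + Σ ν·ξ):
  Q: 136.4 − 1(57.29) = 79.11
  R: 0 + 1(57.29) − 1(50.62) = 6.67
  V: 0 + 3(50.62) = 151.9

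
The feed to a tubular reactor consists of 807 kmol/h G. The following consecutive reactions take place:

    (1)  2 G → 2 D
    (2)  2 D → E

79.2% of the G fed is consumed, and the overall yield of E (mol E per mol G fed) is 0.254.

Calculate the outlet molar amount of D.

229 kmol/h

Conversion of G: G consumed = 2ξ₁ = 0.792 × 807 → ξ₁ = 319.6 kmol/h.
Yield of E: 1ξ₂ / 807 = 0.254 → ξ₂ = 205 kmol/h.
Outlet amounts (n = n₀ + Σ ν·ξ):
  G: 807 − 2(319.6) = 167.9
  D: 0 + 2(319.6) − 2(205) = 229.2
  E: 0 + 1(205) = 205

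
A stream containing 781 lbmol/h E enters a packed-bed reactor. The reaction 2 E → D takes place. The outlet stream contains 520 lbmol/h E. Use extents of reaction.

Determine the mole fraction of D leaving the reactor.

0.201

For E: n = n₀ − 2ξ → 520 = 781 − 2ξ, giving ξ = 130.5 lbmol/h.
Outlet amounts (n = n₀ + ν ξ):
  E: 781 − 2(130.5) = 520
  D: 0 + 1(130.5) = 130.5
Total out = 650.5 lbmol/h; y_D = 130.5 / 650.5 = 0.2006.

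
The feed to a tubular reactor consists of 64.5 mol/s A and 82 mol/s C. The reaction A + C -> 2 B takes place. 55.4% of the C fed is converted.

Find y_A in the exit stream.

0.13

C reacted = 0.554 × 82 = 45.43 mol/s; ν_C = −1, so ξ = 45.43/1 = 45.43 mol/s.
Outlet amounts (n = n₀ + ν ξ):
  A: 64.5 − 1(45.43) = 19.07
  C: 82 − 1(45.43) = 36.57
  B: 0 + 2(45.43) = 90.86
Total out = 146.5 mol/s; y_A = 19.07 / 146.5 = 0.1302.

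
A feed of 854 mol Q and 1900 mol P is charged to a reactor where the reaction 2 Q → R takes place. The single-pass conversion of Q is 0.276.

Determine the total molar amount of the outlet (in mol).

2640 mol

Q reacted = 0.276 × 854 = 235.7 mol; ν_Q = −2, so ξ = 235.7/2 = 117.9 mol.
Outlet amounts (n = n₀ + ν ξ):
  Q: 854 − 2(117.9) = 618.3
  R: 0 + 1(117.9) = 117.9
  P: 1900 (inert)
Total out = 618.3 + 117.9 + 1900 = 2636 mol.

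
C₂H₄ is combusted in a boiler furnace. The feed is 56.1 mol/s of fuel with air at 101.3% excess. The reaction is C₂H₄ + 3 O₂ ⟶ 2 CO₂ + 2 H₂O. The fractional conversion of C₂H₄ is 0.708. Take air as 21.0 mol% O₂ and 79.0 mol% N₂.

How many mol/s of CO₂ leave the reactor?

79.4 mol/s

Stoichiometric O₂ = 3 × 56.1 = 168.3 mol/s; O₂ fed = 168.3 × 2.013 = 338.8 mol/s.
N₂ fed = 338.8 × 79/21 = 1274 mol/s.
Fuel reacted = 0.708 × 56.1 → ξ = 39.72 mol/s.
Outlet (n = n₀ + ν ξ):
  C₂H₄: 56.1 − 1(39.72) = 16.38
  O₂: 338.8 − 3(39.72) = 219.6
  N₂: 1274 (inert)
  CO₂: 0 + 2(39.72) = 79.44
  H₂O: 0 + 2(39.72) = 79.44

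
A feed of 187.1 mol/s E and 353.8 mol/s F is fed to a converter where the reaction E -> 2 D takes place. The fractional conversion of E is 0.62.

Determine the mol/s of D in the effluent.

232 mol/s

E reacted = 0.62 × 187.1 = 116 mol/s; ν_E = −1, so ξ = 116/1 = 116 mol/s.
Outlet amounts (n = n₀ + ν ξ):
  E: 187.1 − 1(116) = 71.1
  D: 0 + 2(116) = 232
  F: 353.8 (inert)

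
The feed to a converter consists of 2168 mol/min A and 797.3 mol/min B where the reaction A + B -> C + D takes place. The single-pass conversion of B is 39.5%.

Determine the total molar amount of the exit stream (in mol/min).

B reacted = 0.395 × 797.3 = 314.9 mol/min; ν_B = −1, so ξ = 314.9/1 = 314.9 mol/min.
Outlet amounts (n = n₀ + ν ξ):
  A: 2168 − 1(314.9) = 1853
  B: 797.3 − 1(314.9) = 482.4
  C: 0 + 1(314.9) = 314.9
  D: 0 + 1(314.9) = 314.9
Total out = 1853 + 482.4 + 314.9 + 314.9 = 2965 mol/min.

2970 mol/min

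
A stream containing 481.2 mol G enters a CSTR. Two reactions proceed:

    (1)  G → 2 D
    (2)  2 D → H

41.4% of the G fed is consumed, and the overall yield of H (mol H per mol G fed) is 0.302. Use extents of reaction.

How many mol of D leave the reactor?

108 mol

Conversion of G: G consumed = 1ξ₁ = 0.414 × 481.2 → ξ₁ = 199.2 mol.
Yield of H: 1ξ₂ / 481.2 = 0.302 → ξ₂ = 145.3 mol.
Outlet amounts (n = n₀ + Σ ν·ξ):
  G: 481.2 − 1(199.2) = 282
  D: 0 + 2(199.2) − 2(145.3) = 107.8
  H: 0 + 1(145.3) = 145.3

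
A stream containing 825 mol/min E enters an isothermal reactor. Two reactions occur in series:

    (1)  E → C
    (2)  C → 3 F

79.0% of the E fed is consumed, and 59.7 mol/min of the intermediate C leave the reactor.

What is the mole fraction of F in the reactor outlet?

Conversion of E: E consumed = 1ξ₁ = 0.79 × 825 → ξ₁ = 651.8 mol/min.
C balance: n_C = 0 + 1ξ₁ − 1ξ₂ = 59.7 → ξ₂ = (1·651.8 − 59.7)/1 = 592 mol/min.
Outlet amounts (n = n₀ + Σ ν·ξ):
  E: 825 − 1(651.8) = 173.2
  C: 0 + 1(651.8) − 1(592) = 59.7
  F: 0 + 3(592) = 1776
Total out = 2009 mol/min; y_F = 1776 / 2009 = 0.8841.

0.884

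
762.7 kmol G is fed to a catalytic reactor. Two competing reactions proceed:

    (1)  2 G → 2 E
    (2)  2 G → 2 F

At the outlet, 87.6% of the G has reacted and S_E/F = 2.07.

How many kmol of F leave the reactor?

218 kmol

Conversion of G: G consumed = 0.876 × 762.7 = 668.1 kmol = 2ξ₁ + 2ξ₂.
Selectivity: 2ξ₁ / (2ξ₂) = 2.07 → ξ₁ = 2.07 ξ₂.
Substitute: (2·2.07 + 2) ξ₂ = 668.1 → ξ₂ = 108.8 kmol, ξ₁ = 225.2 kmol.
Outlet amounts (n = n₀ + Σ ν·ξ):
  G: 762.7 − 2(225.2) − 2(108.8) = 94.57
  E: 0 + 2(225.2) = 450.5
  F: 0 + 2(108.8) = 217.6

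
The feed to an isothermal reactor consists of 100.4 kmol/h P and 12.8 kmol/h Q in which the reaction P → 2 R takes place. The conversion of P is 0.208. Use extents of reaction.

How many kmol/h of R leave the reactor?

41.8 kmol/h

P reacted = 0.208 × 100.4 = 20.88 kmol/h; ν_P = −1, so ξ = 20.88/1 = 20.88 kmol/h.
Outlet amounts (n = n₀ + ν ξ):
  P: 100.4 − 1(20.88) = 79.52
  R: 0 + 2(20.88) = 41.77
  Q: 12.8 (inert)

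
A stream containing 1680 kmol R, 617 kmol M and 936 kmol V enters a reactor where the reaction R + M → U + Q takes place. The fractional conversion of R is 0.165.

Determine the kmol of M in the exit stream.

340 kmol

R reacted = 0.165 × 1680 = 277.2 kmol; ν_R = −1, so ξ = 277.2/1 = 277.2 kmol.
Outlet amounts (n = n₀ + ν ξ):
  R: 1680 − 1(277.2) = 1403
  M: 617 − 1(277.2) = 339.8
  U: 0 + 1(277.2) = 277.2
  Q: 0 + 1(277.2) = 277.2
  V: 936 (inert)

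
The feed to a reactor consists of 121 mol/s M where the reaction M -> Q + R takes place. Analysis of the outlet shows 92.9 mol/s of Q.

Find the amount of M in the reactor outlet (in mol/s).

For Q: n = n₀ + 1ξ → 92.9 = 0 + 1ξ, giving ξ = 92.9 mol/s.
Outlet amounts (n = n₀ + ν ξ):
  M: 121 − 1(92.9) = 28.1
  Q: 0 + 1(92.9) = 92.9
  R: 0 + 1(92.9) = 92.9

28.1 mol/s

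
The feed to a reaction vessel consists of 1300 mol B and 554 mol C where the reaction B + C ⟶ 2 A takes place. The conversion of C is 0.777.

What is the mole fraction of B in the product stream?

C reacted = 0.777 × 554 = 430.5 mol; ν_C = −1, so ξ = 430.5/1 = 430.5 mol.
Outlet amounts (n = n₀ + ν ξ):
  B: 1300 − 1(430.5) = 869.5
  C: 554 − 1(430.5) = 123.5
  A: 0 + 2(430.5) = 860.9
Total out = 1854 mol; y_B = 869.5 / 1854 = 0.469.

0.469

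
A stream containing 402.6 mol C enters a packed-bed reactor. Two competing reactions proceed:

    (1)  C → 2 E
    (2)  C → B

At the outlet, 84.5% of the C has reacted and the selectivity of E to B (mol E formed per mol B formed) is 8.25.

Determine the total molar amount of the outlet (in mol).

676 mol

Conversion of C: C consumed = 0.845 × 402.6 = 340.2 mol = 1ξ₁ + 1ξ₂.
Selectivity: 2ξ₁ / (1ξ₂) = 8.25 → ξ₁ = 4.125 ξ₂.
Substitute: (1·4.125 + 1) ξ₂ = 340.2 → ξ₂ = 66.38 mol, ξ₁ = 273.8 mol.
Outlet amounts (n = n₀ + Σ ν·ξ):
  C: 402.6 − 1(273.8) − 1(66.38) = 62.4
  E: 0 + 2(273.8) = 547.6
  B: 0 + 1(66.38) = 66.38
Total out = 62.4 + 547.6 + 66.38 = 676.4 mol.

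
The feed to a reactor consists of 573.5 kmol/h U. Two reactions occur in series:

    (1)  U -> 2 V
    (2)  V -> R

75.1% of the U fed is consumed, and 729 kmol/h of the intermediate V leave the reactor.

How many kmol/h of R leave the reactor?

Conversion of U: U consumed = 1ξ₁ = 0.751 × 573.5 → ξ₁ = 430.7 kmol/h.
V balance: n_V = 0 + 2ξ₁ − 1ξ₂ = 729 → ξ₂ = (2·430.7 − 729)/1 = 132.4 kmol/h.
Outlet amounts (n = n₀ + Σ ν·ξ):
  U: 573.5 − 1(430.7) = 142.8
  V: 0 + 2(430.7) − 1(132.4) = 729
  R: 0 + 1(132.4) = 132.4

132 kmol/h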